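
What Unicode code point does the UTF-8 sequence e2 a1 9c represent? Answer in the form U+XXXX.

U+285C

Leading byte 0xE2 = 11100010 matches 1110xxxx → 3-byte sequence.
Byte 1: 0xE2 = 11100010, payload 0010 (4 bits).
Byte 2: 0xA1 = 10100001 (10xxxxxx ✓), payload 100001.
Byte 3: 0x9C = 10011100 (10xxxxxx ✓), payload 011100.
Concatenate: 0010100001011100 = 0x285C (16 bits → U+285C).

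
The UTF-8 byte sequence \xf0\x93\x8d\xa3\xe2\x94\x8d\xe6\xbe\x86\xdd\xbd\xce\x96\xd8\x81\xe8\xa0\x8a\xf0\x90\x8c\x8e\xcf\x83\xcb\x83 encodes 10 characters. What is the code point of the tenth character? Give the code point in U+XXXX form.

Offset 0: leading byte 0xF0 = 11110000 → 4-byte char #1 = F0 93 8D A3.
Offset 4: leading byte 0xE2 = 11100010 → 3-byte char #2 = E2 94 8D.
Offset 7: leading byte 0xE6 = 11100110 → 3-byte char #3 = E6 BE 86.
Offset 10: leading byte 0xDD = 11011101 → 2-byte char #4 = DD BD.
Offset 12: leading byte 0xCE = 11001110 → 2-byte char #5 = CE 96.
Offset 14: leading byte 0xD8 = 11011000 → 2-byte char #6 = D8 81.
Offset 16: leading byte 0xE8 = 11101000 → 3-byte char #7 = E8 A0 8A.
Offset 19: leading byte 0xF0 = 11110000 → 4-byte char #8 = F0 90 8C 8E.
Offset 23: leading byte 0xCF = 11001111 → 2-byte char #9 = CF 83.
Offset 25: leading byte 0xCB = 11001011 → 2-byte char #10 = CB 83.
Leading byte 0xCB = 11001011 matches 110xxxxx → 2-byte sequence.
Byte 1: 0xCB = 11001011, payload 01011 (5 bits).
Byte 2: 0x83 = 10000011 (10xxxxxx ✓), payload 000011.
Concatenate: 01011000011 = 0x2C3 (11 bits → U+02C3).

U+02C3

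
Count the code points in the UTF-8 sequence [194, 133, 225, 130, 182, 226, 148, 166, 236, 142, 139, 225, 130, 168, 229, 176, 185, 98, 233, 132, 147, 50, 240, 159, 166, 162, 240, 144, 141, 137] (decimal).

11

Byte at offset 0: 0xC2 = 11000010 → 2-byte char (#1). Advance 2.
Byte at offset 2: 0xE1 = 11100001 → 3-byte char (#2). Advance 3.
Byte at offset 5: 0xE2 = 11100010 → 3-byte char (#3). Advance 3.
Byte at offset 8: 0xEC = 11101100 → 3-byte char (#4). Advance 3.
Byte at offset 11: 0xE1 = 11100001 → 3-byte char (#5). Advance 3.
Byte at offset 14: 0xE5 = 11100101 → 3-byte char (#6). Advance 3.
Byte at offset 17: 0x62 = 01100010 → 1-byte char (#7). Advance 1.
Byte at offset 18: 0xE9 = 11101001 → 3-byte char (#8). Advance 3.
Byte at offset 21: 0x32 = 00110010 → 1-byte char (#9). Advance 1.
Byte at offset 22: 0xF0 = 11110000 → 4-byte char (#10). Advance 4.
Byte at offset 26: 0xF0 = 11110000 → 4-byte char (#11). Advance 4.
Reached end at offset 30 after 11 code points.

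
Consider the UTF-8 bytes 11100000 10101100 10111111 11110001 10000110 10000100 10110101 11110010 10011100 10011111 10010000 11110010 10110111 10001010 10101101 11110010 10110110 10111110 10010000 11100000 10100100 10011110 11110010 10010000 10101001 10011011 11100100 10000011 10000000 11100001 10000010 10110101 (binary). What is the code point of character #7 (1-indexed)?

U+90A5B

Offset 0: leading byte 0xE0 = 11100000 → 3-byte char #1 = E0 AC BF.
Offset 3: leading byte 0xF1 = 11110001 → 4-byte char #2 = F1 86 84 B5.
Offset 7: leading byte 0xF2 = 11110010 → 4-byte char #3 = F2 9C 9F 90.
Offset 11: leading byte 0xF2 = 11110010 → 4-byte char #4 = F2 B7 8A AD.
Offset 15: leading byte 0xF2 = 11110010 → 4-byte char #5 = F2 B6 BE 90.
Offset 19: leading byte 0xE0 = 11100000 → 3-byte char #6 = E0 A4 9E.
Offset 22: leading byte 0xF2 = 11110010 → 4-byte char #7 = F2 90 A9 9B.
Leading byte 0xF2 = 11110010 matches 11110xxx → 4-byte sequence.
Byte 1: 0xF2 = 11110010, payload 010 (3 bits).
Byte 2: 0x90 = 10010000 (10xxxxxx ✓), payload 010000.
Byte 3: 0xA9 = 10101001 (10xxxxxx ✓), payload 101001.
Byte 4: 0x9B = 10011011 (10xxxxxx ✓), payload 011011.
Concatenate: 010010000101001011011 = 0x90A5B (21 bits → U+90A5B).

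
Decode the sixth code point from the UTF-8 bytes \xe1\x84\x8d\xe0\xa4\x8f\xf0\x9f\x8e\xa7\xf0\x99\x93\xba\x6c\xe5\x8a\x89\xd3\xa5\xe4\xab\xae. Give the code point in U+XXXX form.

Offset 0: leading byte 0xE1 = 11100001 → 3-byte char #1 = E1 84 8D.
Offset 3: leading byte 0xE0 = 11100000 → 3-byte char #2 = E0 A4 8F.
Offset 6: leading byte 0xF0 = 11110000 → 4-byte char #3 = F0 9F 8E A7.
Offset 10: leading byte 0xF0 = 11110000 → 4-byte char #4 = F0 99 93 BA.
Offset 14: leading byte 0x6C = 01101100 → 1-byte char #5 = 6C.
Offset 15: leading byte 0xE5 = 11100101 → 3-byte char #6 = E5 8A 89.
Leading byte 0xE5 = 11100101 matches 1110xxxx → 3-byte sequence.
Byte 1: 0xE5 = 11100101, payload 0101 (4 bits).
Byte 2: 0x8A = 10001010 (10xxxxxx ✓), payload 001010.
Byte 3: 0x89 = 10001001 (10xxxxxx ✓), payload 001001.
Concatenate: 0101001010001001 = 0x5289 (16 bits → U+5289).

U+5289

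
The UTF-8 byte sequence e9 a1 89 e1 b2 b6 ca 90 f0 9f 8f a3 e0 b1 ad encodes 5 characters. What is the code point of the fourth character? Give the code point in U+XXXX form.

Offset 0: leading byte 0xE9 = 11101001 → 3-byte char #1 = E9 A1 89.
Offset 3: leading byte 0xE1 = 11100001 → 3-byte char #2 = E1 B2 B6.
Offset 6: leading byte 0xCA = 11001010 → 2-byte char #3 = CA 90.
Offset 8: leading byte 0xF0 = 11110000 → 4-byte char #4 = F0 9F 8F A3.
Leading byte 0xF0 = 11110000 matches 11110xxx → 4-byte sequence.
Byte 1: 0xF0 = 11110000, payload 000 (3 bits).
Byte 2: 0x9F = 10011111 (10xxxxxx ✓), payload 011111.
Byte 3: 0x8F = 10001111 (10xxxxxx ✓), payload 001111.
Byte 4: 0xA3 = 10100011 (10xxxxxx ✓), payload 100011.
Concatenate: 000011111001111100011 = 0x1F3E3 (21 bits → U+1F3E3).

U+1F3E3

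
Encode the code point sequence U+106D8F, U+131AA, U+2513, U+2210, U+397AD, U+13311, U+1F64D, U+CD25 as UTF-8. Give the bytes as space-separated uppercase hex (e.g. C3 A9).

U+106D8F: 4-byte form → F4 86 B6 8F.
U+131AA: 4-byte form → F0 93 86 AA.
U+2513: 3-byte form → E2 94 93.
U+2210: 3-byte form → E2 88 90.
U+397AD: 4-byte form → F0 B9 9E AD.
U+13311: 4-byte form → F0 93 8C 91.
U+1F64D: 4-byte form → F0 9F 99 8D.
U+CD25: 3-byte form → EC B4 A5.
Concatenated (29 bytes): F4 86 B6 8F F0 93 86 AA E2 94 93 E2 88 90 F0 B9 9E AD F0 93 8C 91 F0 9F 99 8D EC B4 A5.

F4 86 B6 8F F0 93 86 AA E2 94 93 E2 88 90 F0 B9 9E AD F0 93 8C 91 F0 9F 99 8D EC B4 A5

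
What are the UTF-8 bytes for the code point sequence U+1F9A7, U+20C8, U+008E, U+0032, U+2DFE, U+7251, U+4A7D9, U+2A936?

U+1F9A7: 4-byte form → F0 9F A6 A7.
U+20C8: 3-byte form → E2 83 88.
U+008E: 2-byte form → C2 8E.
U+0032: 1-byte form → 32.
U+2DFE: 3-byte form → E2 B7 BE.
U+7251: 3-byte form → E7 89 91.
U+4A7D9: 4-byte form → F1 8A 9F 99.
U+2A936: 4-byte form → F0 AA A4 B6.
Concatenated (24 bytes): F0 9F A6 A7 E2 83 88 C2 8E 32 E2 B7 BE E7 89 91 F1 8A 9F 99 F0 AA A4 B6.

F0 9F A6 A7 E2 83 88 C2 8E 32 E2 B7 BE E7 89 91 F1 8A 9F 99 F0 AA A4 B6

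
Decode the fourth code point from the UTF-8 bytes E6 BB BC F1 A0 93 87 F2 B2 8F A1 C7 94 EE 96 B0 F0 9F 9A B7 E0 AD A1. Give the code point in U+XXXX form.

Offset 0: leading byte 0xE6 = 11100110 → 3-byte char #1 = E6 BB BC.
Offset 3: leading byte 0xF1 = 11110001 → 4-byte char #2 = F1 A0 93 87.
Offset 7: leading byte 0xF2 = 11110010 → 4-byte char #3 = F2 B2 8F A1.
Offset 11: leading byte 0xC7 = 11000111 → 2-byte char #4 = C7 94.
Leading byte 0xC7 = 11000111 matches 110xxxxx → 2-byte sequence.
Byte 1: 0xC7 = 11000111, payload 00111 (5 bits).
Byte 2: 0x94 = 10010100 (10xxxxxx ✓), payload 010100.
Concatenate: 00111010100 = 0x1D4 (11 bits → U+01D4).

U+01D4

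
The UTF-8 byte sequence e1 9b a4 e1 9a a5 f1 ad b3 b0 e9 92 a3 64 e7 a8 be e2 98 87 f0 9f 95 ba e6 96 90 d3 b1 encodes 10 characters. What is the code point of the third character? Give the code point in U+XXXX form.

Offset 0: leading byte 0xE1 = 11100001 → 3-byte char #1 = E1 9B A4.
Offset 3: leading byte 0xE1 = 11100001 → 3-byte char #2 = E1 9A A5.
Offset 6: leading byte 0xF1 = 11110001 → 4-byte char #3 = F1 AD B3 B0.
Leading byte 0xF1 = 11110001 matches 11110xxx → 4-byte sequence.
Byte 1: 0xF1 = 11110001, payload 001 (3 bits).
Byte 2: 0xAD = 10101101 (10xxxxxx ✓), payload 101101.
Byte 3: 0xB3 = 10110011 (10xxxxxx ✓), payload 110011.
Byte 4: 0xB0 = 10110000 (10xxxxxx ✓), payload 110000.
Concatenate: 001101101110011110000 = 0x6DCF0 (21 bits → U+6DCF0).

U+6DCF0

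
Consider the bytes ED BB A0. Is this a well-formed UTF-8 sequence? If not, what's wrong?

Structurally a 3-byte sequence; payload = 0xDEE0.
But 0xDEE0 is in U+D800–U+DFFF, the surrogate range. Surrogates are not Unicode scalar values and are forbidden in UTF-8.

invalid (encodes a surrogate (U+D800–U+DFFF))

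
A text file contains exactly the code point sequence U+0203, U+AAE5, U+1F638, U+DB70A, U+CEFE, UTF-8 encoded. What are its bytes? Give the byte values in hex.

C8 83 EA AB A5 F0 9F 98 B8 F3 9B 9C 8A EC BB BE

U+0203: 2-byte form → C8 83.
U+AAE5: 3-byte form → EA AB A5.
U+1F638: 4-byte form → F0 9F 98 B8.
U+DB70A: 4-byte form → F3 9B 9C 8A.
U+CEFE: 3-byte form → EC BB BE.
Concatenated (16 bytes): C8 83 EA AB A5 F0 9F 98 B8 F3 9B 9C 8A EC BB BE.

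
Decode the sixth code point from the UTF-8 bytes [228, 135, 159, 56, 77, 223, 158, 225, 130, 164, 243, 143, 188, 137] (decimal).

U+CFF09

Offset 0: leading byte 0xE4 = 11100100 → 3-byte char #1 = E4 87 9F.
Offset 3: leading byte 0x38 = 00111000 → 1-byte char #2 = 38.
Offset 4: leading byte 0x4D = 01001101 → 1-byte char #3 = 4D.
Offset 5: leading byte 0xDF = 11011111 → 2-byte char #4 = DF 9E.
Offset 7: leading byte 0xE1 = 11100001 → 3-byte char #5 = E1 82 A4.
Offset 10: leading byte 0xF3 = 11110011 → 4-byte char #6 = F3 8F BC 89.
Leading byte 0xF3 = 11110011 matches 11110xxx → 4-byte sequence.
Byte 1: 0xF3 = 11110011, payload 011 (3 bits).
Byte 2: 0x8F = 10001111 (10xxxxxx ✓), payload 001111.
Byte 3: 0xBC = 10111100 (10xxxxxx ✓), payload 111100.
Byte 4: 0x89 = 10001001 (10xxxxxx ✓), payload 001001.
Concatenate: 011001111111100001001 = 0xCFF09 (21 bits → U+CFF09).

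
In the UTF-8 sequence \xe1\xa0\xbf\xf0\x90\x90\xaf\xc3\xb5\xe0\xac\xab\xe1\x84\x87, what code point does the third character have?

Offset 0: leading byte 0xE1 = 11100001 → 3-byte char #1 = E1 A0 BF.
Offset 3: leading byte 0xF0 = 11110000 → 4-byte char #2 = F0 90 90 AF.
Offset 7: leading byte 0xC3 = 11000011 → 2-byte char #3 = C3 B5.
Leading byte 0xC3 = 11000011 matches 110xxxxx → 2-byte sequence.
Byte 1: 0xC3 = 11000011, payload 00011 (5 bits).
Byte 2: 0xB5 = 10110101 (10xxxxxx ✓), payload 110101.
Concatenate: 00011110101 = 0xF5 (11 bits → U+00F5).

U+00F5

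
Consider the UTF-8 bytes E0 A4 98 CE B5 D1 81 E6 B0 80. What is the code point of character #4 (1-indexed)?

Offset 0: leading byte 0xE0 = 11100000 → 3-byte char #1 = E0 A4 98.
Offset 3: leading byte 0xCE = 11001110 → 2-byte char #2 = CE B5.
Offset 5: leading byte 0xD1 = 11010001 → 2-byte char #3 = D1 81.
Offset 7: leading byte 0xE6 = 11100110 → 3-byte char #4 = E6 B0 80.
Leading byte 0xE6 = 11100110 matches 1110xxxx → 3-byte sequence.
Byte 1: 0xE6 = 11100110, payload 0110 (4 bits).
Byte 2: 0xB0 = 10110000 (10xxxxxx ✓), payload 110000.
Byte 3: 0x80 = 10000000 (10xxxxxx ✓), payload 000000.
Concatenate: 0110110000000000 = 0x6C00 (16 bits → U+6C00).

U+6C00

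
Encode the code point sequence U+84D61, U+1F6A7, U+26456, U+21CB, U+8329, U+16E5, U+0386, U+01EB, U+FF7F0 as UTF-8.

F2 84 B5 A1 F0 9F 9A A7 F0 A6 91 96 E2 87 8B E8 8C A9 E1 9B A5 CE 86 C7 AB F3 BF 9F B0

U+84D61: 4-byte form → F2 84 B5 A1.
U+1F6A7: 4-byte form → F0 9F 9A A7.
U+26456: 4-byte form → F0 A6 91 96.
U+21CB: 3-byte form → E2 87 8B.
U+8329: 3-byte form → E8 8C A9.
U+16E5: 3-byte form → E1 9B A5.
U+0386: 2-byte form → CE 86.
U+01EB: 2-byte form → C7 AB.
U+FF7F0: 4-byte form → F3 BF 9F B0.
Concatenated (29 bytes): F2 84 B5 A1 F0 9F 9A A7 F0 A6 91 96 E2 87 8B E8 8C A9 E1 9B A5 CE 86 C7 AB F3 BF 9F B0.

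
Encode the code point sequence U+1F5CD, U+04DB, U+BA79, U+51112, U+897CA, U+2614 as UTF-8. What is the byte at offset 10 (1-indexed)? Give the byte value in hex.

1-indexed offset 10 is 0-indexed offset 9.
U+1F5CD → 4-byte form F0 9F 97 8D at offsets 0–3.
U+04DB → 2-byte form D3 9B at offsets 4–5.
U+BA79 → 3-byte form EB A9 B9 at offsets 6–8.
U+51112 → 4-byte form F1 91 84 92 at offsets 9–12.
Offset 9 falls in char 4's range; it's byte 1 of F1 91 84 92 = 0xF1.

0xF1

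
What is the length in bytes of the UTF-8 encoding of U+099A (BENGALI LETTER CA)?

3

U+099A = 0x99A. UTF-8 uses 1 byte below 0x80, 2 below 0x800, 3 below 0x10000, 4 up to 0x10FFFF. 0x99A is in U+0800–U+FFFF → 3 bytes.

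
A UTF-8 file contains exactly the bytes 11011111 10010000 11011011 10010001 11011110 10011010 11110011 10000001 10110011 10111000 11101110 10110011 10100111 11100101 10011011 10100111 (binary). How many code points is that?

Byte at offset 0: 0xDF = 11011111 → 2-byte char (#1). Advance 2.
Byte at offset 2: 0xDB = 11011011 → 2-byte char (#2). Advance 2.
Byte at offset 4: 0xDE = 11011110 → 2-byte char (#3). Advance 2.
Byte at offset 6: 0xF3 = 11110011 → 4-byte char (#4). Advance 4.
Byte at offset 10: 0xEE = 11101110 → 3-byte char (#5). Advance 3.
Byte at offset 13: 0xE5 = 11100101 → 3-byte char (#6). Advance 3.
Reached end at offset 16 after 6 code points.

6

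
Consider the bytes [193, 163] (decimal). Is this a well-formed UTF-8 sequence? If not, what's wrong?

invalid (overlong encoding)

Leading byte 0xC1 = 11000001 → 2-byte form.
Continuation bytes all match 10xxxxxx. Payload decodes to 0x63.
But 0x63 < 0x80, the minimum for a 2-byte sequence — this is an overlong encoding.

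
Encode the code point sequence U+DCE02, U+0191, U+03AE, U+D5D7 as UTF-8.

F3 9C B8 82 C6 91 CE AE ED 97 97

U+DCE02: 4-byte form → F3 9C B8 82.
U+0191: 2-byte form → C6 91.
U+03AE: 2-byte form → CE AE.
U+D5D7: 3-byte form → ED 97 97.
Concatenated (11 bytes): F3 9C B8 82 C6 91 CE AE ED 97 97.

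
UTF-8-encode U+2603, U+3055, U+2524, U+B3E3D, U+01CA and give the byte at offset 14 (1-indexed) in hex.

0xC7

1-indexed offset 14 is 0-indexed offset 13.
U+2603 → 3-byte form E2 98 83 at offsets 0–2.
U+3055 → 3-byte form E3 81 95 at offsets 3–5.
U+2524 → 3-byte form E2 94 A4 at offsets 6–8.
U+B3E3D → 4-byte form F2 B3 B8 BD at offsets 9–12.
U+01CA → 2-byte form C7 8A at offsets 13–14.
Offset 13 falls in char 5's range; it's byte 1 of C7 8A = 0xC7.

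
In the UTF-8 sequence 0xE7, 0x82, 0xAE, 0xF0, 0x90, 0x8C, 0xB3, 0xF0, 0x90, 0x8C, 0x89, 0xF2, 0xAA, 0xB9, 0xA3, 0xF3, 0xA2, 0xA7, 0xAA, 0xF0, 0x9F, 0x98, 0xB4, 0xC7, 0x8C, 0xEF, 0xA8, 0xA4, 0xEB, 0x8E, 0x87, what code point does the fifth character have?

U+E29EA

Offset 0: leading byte 0xE7 = 11100111 → 3-byte char #1 = E7 82 AE.
Offset 3: leading byte 0xF0 = 11110000 → 4-byte char #2 = F0 90 8C B3.
Offset 7: leading byte 0xF0 = 11110000 → 4-byte char #3 = F0 90 8C 89.
Offset 11: leading byte 0xF2 = 11110010 → 4-byte char #4 = F2 AA B9 A3.
Offset 15: leading byte 0xF3 = 11110011 → 4-byte char #5 = F3 A2 A7 AA.
Leading byte 0xF3 = 11110011 matches 11110xxx → 4-byte sequence.
Byte 1: 0xF3 = 11110011, payload 011 (3 bits).
Byte 2: 0xA2 = 10100010 (10xxxxxx ✓), payload 100010.
Byte 3: 0xA7 = 10100111 (10xxxxxx ✓), payload 100111.
Byte 4: 0xAA = 10101010 (10xxxxxx ✓), payload 101010.
Concatenate: 011100010100111101010 = 0xE29EA (21 bits → U+E29EA).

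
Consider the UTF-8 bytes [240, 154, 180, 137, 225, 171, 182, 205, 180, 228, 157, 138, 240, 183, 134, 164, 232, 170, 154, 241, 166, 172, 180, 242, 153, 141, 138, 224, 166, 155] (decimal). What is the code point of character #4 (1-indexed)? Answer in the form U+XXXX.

Offset 0: leading byte 0xF0 = 11110000 → 4-byte char #1 = F0 9A B4 89.
Offset 4: leading byte 0xE1 = 11100001 → 3-byte char #2 = E1 AB B6.
Offset 7: leading byte 0xCD = 11001101 → 2-byte char #3 = CD B4.
Offset 9: leading byte 0xE4 = 11100100 → 3-byte char #4 = E4 9D 8A.
Leading byte 0xE4 = 11100100 matches 1110xxxx → 3-byte sequence.
Byte 1: 0xE4 = 11100100, payload 0100 (4 bits).
Byte 2: 0x9D = 10011101 (10xxxxxx ✓), payload 011101.
Byte 3: 0x8A = 10001010 (10xxxxxx ✓), payload 001010.
Concatenate: 0100011101001010 = 0x474A (16 bits → U+474A).

U+474A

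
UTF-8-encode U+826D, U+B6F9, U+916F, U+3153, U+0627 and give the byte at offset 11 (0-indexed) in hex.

0x93

U+826D → 3-byte form E8 89 AD at offsets 0–2.
U+B6F9 → 3-byte form EB 9B B9 at offsets 3–5.
U+916F → 3-byte form E9 85 AF at offsets 6–8.
U+3153 → 3-byte form E3 85 93 at offsets 9–11.
Offset 11 falls in char 4's range; it's byte 3 of E3 85 93 = 0x93.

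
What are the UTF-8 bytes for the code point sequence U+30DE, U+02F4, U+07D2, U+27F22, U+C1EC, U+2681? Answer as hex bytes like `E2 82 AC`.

E3 83 9E CB B4 DF 92 F0 A7 BC A2 EC 87 AC E2 9A 81

U+30DE: 3-byte form → E3 83 9E.
U+02F4: 2-byte form → CB B4.
U+07D2: 2-byte form → DF 92.
U+27F22: 4-byte form → F0 A7 BC A2.
U+C1EC: 3-byte form → EC 87 AC.
U+2681: 3-byte form → E2 9A 81.
Concatenated (17 bytes): E3 83 9E CB B4 DF 92 F0 A7 BC A2 EC 87 AC E2 9A 81.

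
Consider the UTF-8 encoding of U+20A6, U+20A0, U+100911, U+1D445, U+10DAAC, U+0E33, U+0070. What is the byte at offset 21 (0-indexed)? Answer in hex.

U+20A6 → 3-byte form E2 82 A6 at offsets 0–2.
U+20A0 → 3-byte form E2 82 A0 at offsets 3–5.
U+100911 → 4-byte form F4 80 A4 91 at offsets 6–9.
U+1D445 → 4-byte form F0 9D 91 85 at offsets 10–13.
U+10DAAC → 4-byte form F4 8D AA AC at offsets 14–17.
U+0E33 → 3-byte form E0 B8 B3 at offsets 18–20.
U+0070 → 1-byte form 70 at offsets 21–21.
Offset 21 falls in char 7's range; it's byte 1 of 70 = 0x70.

0x70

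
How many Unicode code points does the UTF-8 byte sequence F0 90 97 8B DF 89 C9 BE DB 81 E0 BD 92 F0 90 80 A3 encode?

6

Byte at offset 0: 0xF0 = 11110000 → 4-byte char (#1). Advance 4.
Byte at offset 4: 0xDF = 11011111 → 2-byte char (#2). Advance 2.
Byte at offset 6: 0xC9 = 11001001 → 2-byte char (#3). Advance 2.
Byte at offset 8: 0xDB = 11011011 → 2-byte char (#4). Advance 2.
Byte at offset 10: 0xE0 = 11100000 → 3-byte char (#5). Advance 3.
Byte at offset 13: 0xF0 = 11110000 → 4-byte char (#6). Advance 4.
Reached end at offset 17 after 6 code points.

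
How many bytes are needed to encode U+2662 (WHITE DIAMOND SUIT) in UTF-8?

3

U+2662 = 0x2662. UTF-8 uses 1 byte below 0x80, 2 below 0x800, 3 below 0x10000, 4 up to 0x10FFFF. 0x2662 is in U+0800–U+FFFF → 3 bytes.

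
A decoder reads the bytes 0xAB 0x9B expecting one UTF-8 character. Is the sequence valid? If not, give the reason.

Byte 0xAB = 10101011 has the form 10xxxxxx — a continuation byte — but there is no preceding leading byte.

invalid (continuation byte with no leading byte)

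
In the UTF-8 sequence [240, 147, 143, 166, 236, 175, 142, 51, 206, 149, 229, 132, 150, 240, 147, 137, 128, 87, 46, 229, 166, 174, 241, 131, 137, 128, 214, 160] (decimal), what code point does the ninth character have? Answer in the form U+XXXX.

U+59AE

Offset 0: leading byte 0xF0 = 11110000 → 4-byte char #1 = F0 93 8F A6.
Offset 4: leading byte 0xEC = 11101100 → 3-byte char #2 = EC AF 8E.
Offset 7: leading byte 0x33 = 00110011 → 1-byte char #3 = 33.
Offset 8: leading byte 0xCE = 11001110 → 2-byte char #4 = CE 95.
Offset 10: leading byte 0xE5 = 11100101 → 3-byte char #5 = E5 84 96.
Offset 13: leading byte 0xF0 = 11110000 → 4-byte char #6 = F0 93 89 80.
Offset 17: leading byte 0x57 = 01010111 → 1-byte char #7 = 57.
Offset 18: leading byte 0x2E = 00101110 → 1-byte char #8 = 2E.
Offset 19: leading byte 0xE5 = 11100101 → 3-byte char #9 = E5 A6 AE.
Leading byte 0xE5 = 11100101 matches 1110xxxx → 3-byte sequence.
Byte 1: 0xE5 = 11100101, payload 0101 (4 bits).
Byte 2: 0xA6 = 10100110 (10xxxxxx ✓), payload 100110.
Byte 3: 0xAE = 10101110 (10xxxxxx ✓), payload 101110.
Concatenate: 0101100110101110 = 0x59AE (16 bits → U+59AE).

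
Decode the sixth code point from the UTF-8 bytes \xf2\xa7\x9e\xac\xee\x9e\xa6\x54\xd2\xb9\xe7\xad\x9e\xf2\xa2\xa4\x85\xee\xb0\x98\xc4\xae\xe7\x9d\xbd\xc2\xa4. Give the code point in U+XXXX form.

Offset 0: leading byte 0xF2 = 11110010 → 4-byte char #1 = F2 A7 9E AC.
Offset 4: leading byte 0xEE = 11101110 → 3-byte char #2 = EE 9E A6.
Offset 7: leading byte 0x54 = 01010100 → 1-byte char #3 = 54.
Offset 8: leading byte 0xD2 = 11010010 → 2-byte char #4 = D2 B9.
Offset 10: leading byte 0xE7 = 11100111 → 3-byte char #5 = E7 AD 9E.
Offset 13: leading byte 0xF2 = 11110010 → 4-byte char #6 = F2 A2 A4 85.
Leading byte 0xF2 = 11110010 matches 11110xxx → 4-byte sequence.
Byte 1: 0xF2 = 11110010, payload 010 (3 bits).
Byte 2: 0xA2 = 10100010 (10xxxxxx ✓), payload 100010.
Byte 3: 0xA4 = 10100100 (10xxxxxx ✓), payload 100100.
Byte 4: 0x85 = 10000101 (10xxxxxx ✓), payload 000101.
Concatenate: 010100010100100000101 = 0xA2905 (21 bits → U+A2905).

U+A2905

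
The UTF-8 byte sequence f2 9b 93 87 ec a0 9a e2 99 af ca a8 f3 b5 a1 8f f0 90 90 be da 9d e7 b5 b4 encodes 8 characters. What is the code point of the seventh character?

U+069D

Offset 0: leading byte 0xF2 = 11110010 → 4-byte char #1 = F2 9B 93 87.
Offset 4: leading byte 0xEC = 11101100 → 3-byte char #2 = EC A0 9A.
Offset 7: leading byte 0xE2 = 11100010 → 3-byte char #3 = E2 99 AF.
Offset 10: leading byte 0xCA = 11001010 → 2-byte char #4 = CA A8.
Offset 12: leading byte 0xF3 = 11110011 → 4-byte char #5 = F3 B5 A1 8F.
Offset 16: leading byte 0xF0 = 11110000 → 4-byte char #6 = F0 90 90 BE.
Offset 20: leading byte 0xDA = 11011010 → 2-byte char #7 = DA 9D.
Leading byte 0xDA = 11011010 matches 110xxxxx → 2-byte sequence.
Byte 1: 0xDA = 11011010, payload 11010 (5 bits).
Byte 2: 0x9D = 10011101 (10xxxxxx ✓), payload 011101.
Concatenate: 11010011101 = 0x69D (11 bits → U+069D).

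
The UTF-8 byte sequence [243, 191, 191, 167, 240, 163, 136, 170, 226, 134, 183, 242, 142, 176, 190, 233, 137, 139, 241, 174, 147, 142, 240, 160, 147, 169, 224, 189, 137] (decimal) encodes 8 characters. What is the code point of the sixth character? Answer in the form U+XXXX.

Offset 0: leading byte 0xF3 = 11110011 → 4-byte char #1 = F3 BF BF A7.
Offset 4: leading byte 0xF0 = 11110000 → 4-byte char #2 = F0 A3 88 AA.
Offset 8: leading byte 0xE2 = 11100010 → 3-byte char #3 = E2 86 B7.
Offset 11: leading byte 0xF2 = 11110010 → 4-byte char #4 = F2 8E B0 BE.
Offset 15: leading byte 0xE9 = 11101001 → 3-byte char #5 = E9 89 8B.
Offset 18: leading byte 0xF1 = 11110001 → 4-byte char #6 = F1 AE 93 8E.
Leading byte 0xF1 = 11110001 matches 11110xxx → 4-byte sequence.
Byte 1: 0xF1 = 11110001, payload 001 (3 bits).
Byte 2: 0xAE = 10101110 (10xxxxxx ✓), payload 101110.
Byte 3: 0x93 = 10010011 (10xxxxxx ✓), payload 010011.
Byte 4: 0x8E = 10001110 (10xxxxxx ✓), payload 001110.
Concatenate: 001101110010011001110 = 0x6E4CE (21 bits → U+6E4CE).

U+6E4CE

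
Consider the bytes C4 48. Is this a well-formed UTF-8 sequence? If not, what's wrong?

Leading byte 0xC4 = 11000100 → 2-byte form.
Byte 2 is 0x48 = 01001000, which is not 10xxxxxx — expected a continuation byte.

invalid (non-continuation byte where continuation expected)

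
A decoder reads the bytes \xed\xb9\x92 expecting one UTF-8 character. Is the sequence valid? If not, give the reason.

invalid (encodes a surrogate (U+D800–U+DFFF))

Structurally a 3-byte sequence; payload = 0xDE52.
But 0xDE52 is in U+D800–U+DFFF, the surrogate range. Surrogates are not Unicode scalar values and are forbidden in UTF-8.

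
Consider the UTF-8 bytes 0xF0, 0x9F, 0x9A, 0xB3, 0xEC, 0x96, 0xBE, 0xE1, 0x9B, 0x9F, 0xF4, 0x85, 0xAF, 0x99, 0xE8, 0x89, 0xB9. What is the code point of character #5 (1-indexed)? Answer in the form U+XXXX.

U+8279

Offset 0: leading byte 0xF0 = 11110000 → 4-byte char #1 = F0 9F 9A B3.
Offset 4: leading byte 0xEC = 11101100 → 3-byte char #2 = EC 96 BE.
Offset 7: leading byte 0xE1 = 11100001 → 3-byte char #3 = E1 9B 9F.
Offset 10: leading byte 0xF4 = 11110100 → 4-byte char #4 = F4 85 AF 99.
Offset 14: leading byte 0xE8 = 11101000 → 3-byte char #5 = E8 89 B9.
Leading byte 0xE8 = 11101000 matches 1110xxxx → 3-byte sequence.
Byte 1: 0xE8 = 11101000, payload 1000 (4 bits).
Byte 2: 0x89 = 10001001 (10xxxxxx ✓), payload 001001.
Byte 3: 0xB9 = 10111001 (10xxxxxx ✓), payload 111001.
Concatenate: 1000001001111001 = 0x8279 (16 bits → U+8279).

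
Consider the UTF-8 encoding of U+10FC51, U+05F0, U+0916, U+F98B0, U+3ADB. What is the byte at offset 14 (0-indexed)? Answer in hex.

0xAB

U+10FC51 → 4-byte form F4 8F B1 91 at offsets 0–3.
U+05F0 → 2-byte form D7 B0 at offsets 4–5.
U+0916 → 3-byte form E0 A4 96 at offsets 6–8.
U+F98B0 → 4-byte form F3 B9 A2 B0 at offsets 9–12.
U+3ADB → 3-byte form E3 AB 9B at offsets 13–15.
Offset 14 falls in char 5's range; it's byte 2 of E3 AB 9B = 0xAB.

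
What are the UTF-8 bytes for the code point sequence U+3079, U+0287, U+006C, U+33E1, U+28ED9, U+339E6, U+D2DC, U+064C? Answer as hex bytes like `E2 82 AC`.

U+3079: 3-byte form → E3 81 B9.
U+0287: 2-byte form → CA 87.
U+006C: 1-byte form → 6C.
U+33E1: 3-byte form → E3 8F A1.
U+28ED9: 4-byte form → F0 A8 BB 99.
U+339E6: 4-byte form → F0 B3 A7 A6.
U+D2DC: 3-byte form → ED 8B 9C.
U+064C: 2-byte form → D9 8C.
Concatenated (22 bytes): E3 81 B9 CA 87 6C E3 8F A1 F0 A8 BB 99 F0 B3 A7 A6 ED 8B 9C D9 8C.

E3 81 B9 CA 87 6C E3 8F A1 F0 A8 BB 99 F0 B3 A7 A6 ED 8B 9C D9 8C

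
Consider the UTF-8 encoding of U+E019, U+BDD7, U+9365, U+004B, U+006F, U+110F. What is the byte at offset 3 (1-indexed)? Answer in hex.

0x99

1-indexed offset 3 is 0-indexed offset 2.
U+E019 → 3-byte form EE 80 99 at offsets 0–2.
Offset 2 falls in char 1's range; it's byte 3 of EE 80 99 = 0x99.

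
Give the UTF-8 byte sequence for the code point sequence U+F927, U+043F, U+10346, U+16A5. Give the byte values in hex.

U+F927: 3-byte form → EF A4 A7.
U+043F: 2-byte form → D0 BF.
U+10346: 4-byte form → F0 90 8D 86.
U+16A5: 3-byte form → E1 9A A5.
Concatenated (12 bytes): EF A4 A7 D0 BF F0 90 8D 86 E1 9A A5.

EF A4 A7 D0 BF F0 90 8D 86 E1 9A A5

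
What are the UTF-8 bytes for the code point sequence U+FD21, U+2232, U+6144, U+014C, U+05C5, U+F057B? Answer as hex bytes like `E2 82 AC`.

EF B4 A1 E2 88 B2 E6 85 84 C5 8C D7 85 F3 B0 95 BB

U+FD21: 3-byte form → EF B4 A1.
U+2232: 3-byte form → E2 88 B2.
U+6144: 3-byte form → E6 85 84.
U+014C: 2-byte form → C5 8C.
U+05C5: 2-byte form → D7 85.
U+F057B: 4-byte form → F3 B0 95 BB.
Concatenated (17 bytes): EF B4 A1 E2 88 B2 E6 85 84 C5 8C D7 85 F3 B0 95 BB.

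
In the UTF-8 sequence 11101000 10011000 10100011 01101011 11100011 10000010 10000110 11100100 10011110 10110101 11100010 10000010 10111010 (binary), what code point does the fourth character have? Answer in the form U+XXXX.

U+47B5

Offset 0: leading byte 0xE8 = 11101000 → 3-byte char #1 = E8 98 A3.
Offset 3: leading byte 0x6B = 01101011 → 1-byte char #2 = 6B.
Offset 4: leading byte 0xE3 = 11100011 → 3-byte char #3 = E3 82 86.
Offset 7: leading byte 0xE4 = 11100100 → 3-byte char #4 = E4 9E B5.
Leading byte 0xE4 = 11100100 matches 1110xxxx → 3-byte sequence.
Byte 1: 0xE4 = 11100100, payload 0100 (4 bits).
Byte 2: 0x9E = 10011110 (10xxxxxx ✓), payload 011110.
Byte 3: 0xB5 = 10110101 (10xxxxxx ✓), payload 110101.
Concatenate: 0100011110110101 = 0x47B5 (16 bits → U+47B5).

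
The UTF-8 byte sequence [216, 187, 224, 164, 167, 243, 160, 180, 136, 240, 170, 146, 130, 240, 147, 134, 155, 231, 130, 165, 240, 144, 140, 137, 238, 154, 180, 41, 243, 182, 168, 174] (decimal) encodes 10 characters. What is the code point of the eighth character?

Offset 0: leading byte 0xD8 = 11011000 → 2-byte char #1 = D8 BB.
Offset 2: leading byte 0xE0 = 11100000 → 3-byte char #2 = E0 A4 A7.
Offset 5: leading byte 0xF3 = 11110011 → 4-byte char #3 = F3 A0 B4 88.
Offset 9: leading byte 0xF0 = 11110000 → 4-byte char #4 = F0 AA 92 82.
Offset 13: leading byte 0xF0 = 11110000 → 4-byte char #5 = F0 93 86 9B.
Offset 17: leading byte 0xE7 = 11100111 → 3-byte char #6 = E7 82 A5.
Offset 20: leading byte 0xF0 = 11110000 → 4-byte char #7 = F0 90 8C 89.
Offset 24: leading byte 0xEE = 11101110 → 3-byte char #8 = EE 9A B4.
Leading byte 0xEE = 11101110 matches 1110xxxx → 3-byte sequence.
Byte 1: 0xEE = 11101110, payload 1110 (4 bits).
Byte 2: 0x9A = 10011010 (10xxxxxx ✓), payload 011010.
Byte 3: 0xB4 = 10110100 (10xxxxxx ✓), payload 110100.
Concatenate: 1110011010110100 = 0xE6B4 (16 bits → U+E6B4).

U+E6B4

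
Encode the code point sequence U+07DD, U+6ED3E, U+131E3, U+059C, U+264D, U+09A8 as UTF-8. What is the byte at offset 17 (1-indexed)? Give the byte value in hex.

0xA6

1-indexed offset 17 is 0-indexed offset 16.
U+07DD → 2-byte form DF 9D at offsets 0–1.
U+6ED3E → 4-byte form F1 AE B4 BE at offsets 2–5.
U+131E3 → 4-byte form F0 93 87 A3 at offsets 6–9.
U+059C → 2-byte form D6 9C at offsets 10–11.
U+264D → 3-byte form E2 99 8D at offsets 12–14.
U+09A8 → 3-byte form E0 A6 A8 at offsets 15–17.
Offset 16 falls in char 6's range; it's byte 2 of E0 A6 A8 = 0xA6.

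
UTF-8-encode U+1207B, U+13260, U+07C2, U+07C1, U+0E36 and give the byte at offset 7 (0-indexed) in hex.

0xA0

U+1207B → 4-byte form F0 92 81 BB at offsets 0–3.
U+13260 → 4-byte form F0 93 89 A0 at offsets 4–7.
Offset 7 falls in char 2's range; it's byte 4 of F0 93 89 A0 = 0xA0.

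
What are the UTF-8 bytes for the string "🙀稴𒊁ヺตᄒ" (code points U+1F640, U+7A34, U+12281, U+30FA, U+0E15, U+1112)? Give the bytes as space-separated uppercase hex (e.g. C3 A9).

F0 9F 99 80 E7 A8 B4 F0 92 8A 81 E3 83 BA E0 B8 95 E1 84 92

U+1F640: 4-byte form → F0 9F 99 80.
U+7A34: 3-byte form → E7 A8 B4.
U+12281: 4-byte form → F0 92 8A 81.
U+30FA: 3-byte form → E3 83 BA.
U+0E15: 3-byte form → E0 B8 95.
U+1112: 3-byte form → E1 84 92.
Concatenated (20 bytes): F0 9F 99 80 E7 A8 B4 F0 92 8A 81 E3 83 BA E0 B8 95 E1 84 92.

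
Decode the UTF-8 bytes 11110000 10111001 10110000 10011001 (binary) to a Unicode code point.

U+39C19

Leading byte 0xF0 = 11110000 matches 11110xxx → 4-byte sequence.
Byte 1: 0xF0 = 11110000, payload 000 (3 bits).
Byte 2: 0xB9 = 10111001 (10xxxxxx ✓), payload 111001.
Byte 3: 0xB0 = 10110000 (10xxxxxx ✓), payload 110000.
Byte 4: 0x99 = 10011001 (10xxxxxx ✓), payload 011001.
Concatenate: 000111001110000011001 = 0x39C19 (21 bits → U+39C19).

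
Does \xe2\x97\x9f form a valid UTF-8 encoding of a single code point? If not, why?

Leading byte 0xE2 = 11100010 → 3-byte form.
Continuation bytes 0x97=10010111, 0x9F=10011111 all match 10xxxxxx.
Decoded value 0x25DF is ≥ 0x800 (shortest form) and not a surrogate.

valid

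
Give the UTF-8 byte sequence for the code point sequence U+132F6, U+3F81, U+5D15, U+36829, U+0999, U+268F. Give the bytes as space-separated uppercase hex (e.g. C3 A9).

F0 93 8B B6 E3 BE 81 E5 B4 95 F0 B6 A0 A9 E0 A6 99 E2 9A 8F

U+132F6: 4-byte form → F0 93 8B B6.
U+3F81: 3-byte form → E3 BE 81.
U+5D15: 3-byte form → E5 B4 95.
U+36829: 4-byte form → F0 B6 A0 A9.
U+0999: 3-byte form → E0 A6 99.
U+268F: 3-byte form → E2 9A 8F.
Concatenated (20 bytes): F0 93 8B B6 E3 BE 81 E5 B4 95 F0 B6 A0 A9 E0 A6 99 E2 9A 8F.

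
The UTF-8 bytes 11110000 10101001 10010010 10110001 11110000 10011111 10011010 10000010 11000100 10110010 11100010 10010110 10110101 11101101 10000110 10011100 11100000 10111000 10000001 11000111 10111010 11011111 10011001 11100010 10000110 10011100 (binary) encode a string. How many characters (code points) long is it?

Byte at offset 0: 0xF0 = 11110000 → 4-byte char (#1). Advance 4.
Byte at offset 4: 0xF0 = 11110000 → 4-byte char (#2). Advance 4.
Byte at offset 8: 0xC4 = 11000100 → 2-byte char (#3). Advance 2.
Byte at offset 10: 0xE2 = 11100010 → 3-byte char (#4). Advance 3.
Byte at offset 13: 0xED = 11101101 → 3-byte char (#5). Advance 3.
Byte at offset 16: 0xE0 = 11100000 → 3-byte char (#6). Advance 3.
Byte at offset 19: 0xC7 = 11000111 → 2-byte char (#7). Advance 2.
Byte at offset 21: 0xDF = 11011111 → 2-byte char (#8). Advance 2.
Byte at offset 23: 0xE2 = 11100010 → 3-byte char (#9). Advance 3.
Reached end at offset 26 after 9 code points.

9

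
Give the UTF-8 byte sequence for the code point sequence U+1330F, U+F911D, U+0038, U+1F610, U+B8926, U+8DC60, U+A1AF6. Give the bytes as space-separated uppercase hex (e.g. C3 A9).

U+1330F: 4-byte form → F0 93 8C 8F.
U+F911D: 4-byte form → F3 B9 84 9D.
U+0038: 1-byte form → 38.
U+1F610: 4-byte form → F0 9F 98 90.
U+B8926: 4-byte form → F2 B8 A4 A6.
U+8DC60: 4-byte form → F2 8D B1 A0.
U+A1AF6: 4-byte form → F2 A1 AB B6.
Concatenated (25 bytes): F0 93 8C 8F F3 B9 84 9D 38 F0 9F 98 90 F2 B8 A4 A6 F2 8D B1 A0 F2 A1 AB B6.

F0 93 8C 8F F3 B9 84 9D 38 F0 9F 98 90 F2 B8 A4 A6 F2 8D B1 A0 F2 A1 AB B6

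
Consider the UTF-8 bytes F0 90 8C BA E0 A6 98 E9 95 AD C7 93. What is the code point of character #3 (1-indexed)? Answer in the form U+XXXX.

U+956D

Offset 0: leading byte 0xF0 = 11110000 → 4-byte char #1 = F0 90 8C BA.
Offset 4: leading byte 0xE0 = 11100000 → 3-byte char #2 = E0 A6 98.
Offset 7: leading byte 0xE9 = 11101001 → 3-byte char #3 = E9 95 AD.
Leading byte 0xE9 = 11101001 matches 1110xxxx → 3-byte sequence.
Byte 1: 0xE9 = 11101001, payload 1001 (4 bits).
Byte 2: 0x95 = 10010101 (10xxxxxx ✓), payload 010101.
Byte 3: 0xAD = 10101101 (10xxxxxx ✓), payload 101101.
Concatenate: 1001010101101101 = 0x956D (16 bits → U+956D).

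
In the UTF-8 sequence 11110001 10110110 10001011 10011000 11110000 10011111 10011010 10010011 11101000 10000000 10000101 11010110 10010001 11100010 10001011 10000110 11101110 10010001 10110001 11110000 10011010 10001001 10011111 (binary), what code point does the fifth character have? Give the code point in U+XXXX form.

U+22C6

Offset 0: leading byte 0xF1 = 11110001 → 4-byte char #1 = F1 B6 8B 98.
Offset 4: leading byte 0xF0 = 11110000 → 4-byte char #2 = F0 9F 9A 93.
Offset 8: leading byte 0xE8 = 11101000 → 3-byte char #3 = E8 80 85.
Offset 11: leading byte 0xD6 = 11010110 → 2-byte char #4 = D6 91.
Offset 13: leading byte 0xE2 = 11100010 → 3-byte char #5 = E2 8B 86.
Leading byte 0xE2 = 11100010 matches 1110xxxx → 3-byte sequence.
Byte 1: 0xE2 = 11100010, payload 0010 (4 bits).
Byte 2: 0x8B = 10001011 (10xxxxxx ✓), payload 001011.
Byte 3: 0x86 = 10000110 (10xxxxxx ✓), payload 000110.
Concatenate: 0010001011000110 = 0x22C6 (16 bits → U+22C6).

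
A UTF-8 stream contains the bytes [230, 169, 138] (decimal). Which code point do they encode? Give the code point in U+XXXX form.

Leading byte 0xE6 = 11100110 matches 1110xxxx → 3-byte sequence.
Byte 1: 0xE6 = 11100110, payload 0110 (4 bits).
Byte 2: 0xA9 = 10101001 (10xxxxxx ✓), payload 101001.
Byte 3: 0x8A = 10001010 (10xxxxxx ✓), payload 001010.
Concatenate: 0110101001001010 = 0x6A4A (16 bits → U+6A4A).

U+6A4A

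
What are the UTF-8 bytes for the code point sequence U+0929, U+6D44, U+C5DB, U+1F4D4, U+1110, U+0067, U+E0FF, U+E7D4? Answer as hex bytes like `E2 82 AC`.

U+0929: 3-byte form → E0 A4 A9.
U+6D44: 3-byte form → E6 B5 84.
U+C5DB: 3-byte form → EC 97 9B.
U+1F4D4: 4-byte form → F0 9F 93 94.
U+1110: 3-byte form → E1 84 90.
U+0067: 1-byte form → 67.
U+E0FF: 3-byte form → EE 83 BF.
U+E7D4: 3-byte form → EE 9F 94.
Concatenated (23 bytes): E0 A4 A9 E6 B5 84 EC 97 9B F0 9F 93 94 E1 84 90 67 EE 83 BF EE 9F 94.

E0 A4 A9 E6 B5 84 EC 97 9B F0 9F 93 94 E1 84 90 67 EE 83 BF EE 9F 94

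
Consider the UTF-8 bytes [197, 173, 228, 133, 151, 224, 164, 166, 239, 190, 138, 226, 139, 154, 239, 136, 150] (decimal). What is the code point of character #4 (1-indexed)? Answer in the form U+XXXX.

Offset 0: leading byte 0xC5 = 11000101 → 2-byte char #1 = C5 AD.
Offset 2: leading byte 0xE4 = 11100100 → 3-byte char #2 = E4 85 97.
Offset 5: leading byte 0xE0 = 11100000 → 3-byte char #3 = E0 A4 A6.
Offset 8: leading byte 0xEF = 11101111 → 3-byte char #4 = EF BE 8A.
Leading byte 0xEF = 11101111 matches 1110xxxx → 3-byte sequence.
Byte 1: 0xEF = 11101111, payload 1111 (4 bits).
Byte 2: 0xBE = 10111110 (10xxxxxx ✓), payload 111110.
Byte 3: 0x8A = 10001010 (10xxxxxx ✓), payload 001010.
Concatenate: 1111111110001010 = 0xFF8A (16 bits → U+FF8A).

U+FF8A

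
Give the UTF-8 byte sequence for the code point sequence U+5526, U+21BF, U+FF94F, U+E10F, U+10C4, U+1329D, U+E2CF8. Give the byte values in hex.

U+5526: 3-byte form → E5 94 A6.
U+21BF: 3-byte form → E2 86 BF.
U+FF94F: 4-byte form → F3 BF A5 8F.
U+E10F: 3-byte form → EE 84 8F.
U+10C4: 3-byte form → E1 83 84.
U+1329D: 4-byte form → F0 93 8A 9D.
U+E2CF8: 4-byte form → F3 A2 B3 B8.
Concatenated (24 bytes): E5 94 A6 E2 86 BF F3 BF A5 8F EE 84 8F E1 83 84 F0 93 8A 9D F3 A2 B3 B8.

E5 94 A6 E2 86 BF F3 BF A5 8F EE 84 8F E1 83 84 F0 93 8A 9D F3 A2 B3 B8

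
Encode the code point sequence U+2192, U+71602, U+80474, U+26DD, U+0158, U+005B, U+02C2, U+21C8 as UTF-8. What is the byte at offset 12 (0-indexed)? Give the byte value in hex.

0x9B

U+2192 → 3-byte form E2 86 92 at offsets 0–2.
U+71602 → 4-byte form F1 B1 98 82 at offsets 3–6.
U+80474 → 4-byte form F2 80 91 B4 at offsets 7–10.
U+26DD → 3-byte form E2 9B 9D at offsets 11–13.
Offset 12 falls in char 4's range; it's byte 2 of E2 9B 9D = 0x9B.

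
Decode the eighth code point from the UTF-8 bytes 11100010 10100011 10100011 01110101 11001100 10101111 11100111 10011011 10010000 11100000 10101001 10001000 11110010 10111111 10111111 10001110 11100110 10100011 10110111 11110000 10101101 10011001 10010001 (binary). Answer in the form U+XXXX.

Offset 0: leading byte 0xE2 = 11100010 → 3-byte char #1 = E2 A3 A3.
Offset 3: leading byte 0x75 = 01110101 → 1-byte char #2 = 75.
Offset 4: leading byte 0xCC = 11001100 → 2-byte char #3 = CC AF.
Offset 6: leading byte 0xE7 = 11100111 → 3-byte char #4 = E7 9B 90.
Offset 9: leading byte 0xE0 = 11100000 → 3-byte char #5 = E0 A9 88.
Offset 12: leading byte 0xF2 = 11110010 → 4-byte char #6 = F2 BF BF 8E.
Offset 16: leading byte 0xE6 = 11100110 → 3-byte char #7 = E6 A3 B7.
Offset 19: leading byte 0xF0 = 11110000 → 4-byte char #8 = F0 AD 99 91.
Leading byte 0xF0 = 11110000 matches 11110xxx → 4-byte sequence.
Byte 1: 0xF0 = 11110000, payload 000 (3 bits).
Byte 2: 0xAD = 10101101 (10xxxxxx ✓), payload 101101.
Byte 3: 0x99 = 10011001 (10xxxxxx ✓), payload 011001.
Byte 4: 0x91 = 10010001 (10xxxxxx ✓), payload 010001.
Concatenate: 000101101011001010001 = 0x2D651 (21 bits → U+2D651).

U+2D651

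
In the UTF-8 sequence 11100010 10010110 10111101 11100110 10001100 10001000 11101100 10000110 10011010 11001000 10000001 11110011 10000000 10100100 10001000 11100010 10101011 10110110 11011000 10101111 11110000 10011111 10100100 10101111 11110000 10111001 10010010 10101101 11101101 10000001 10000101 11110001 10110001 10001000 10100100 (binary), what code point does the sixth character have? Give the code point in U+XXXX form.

Offset 0: leading byte 0xE2 = 11100010 → 3-byte char #1 = E2 96 BD.
Offset 3: leading byte 0xE6 = 11100110 → 3-byte char #2 = E6 8C 88.
Offset 6: leading byte 0xEC = 11101100 → 3-byte char #3 = EC 86 9A.
Offset 9: leading byte 0xC8 = 11001000 → 2-byte char #4 = C8 81.
Offset 11: leading byte 0xF3 = 11110011 → 4-byte char #5 = F3 80 A4 88.
Offset 15: leading byte 0xE2 = 11100010 → 3-byte char #6 = E2 AB B6.
Leading byte 0xE2 = 11100010 matches 1110xxxx → 3-byte sequence.
Byte 1: 0xE2 = 11100010, payload 0010 (4 bits).
Byte 2: 0xAB = 10101011 (10xxxxxx ✓), payload 101011.
Byte 3: 0xB6 = 10110110 (10xxxxxx ✓), payload 110110.
Concatenate: 0010101011110110 = 0x2AF6 (16 bits → U+2AF6).

U+2AF6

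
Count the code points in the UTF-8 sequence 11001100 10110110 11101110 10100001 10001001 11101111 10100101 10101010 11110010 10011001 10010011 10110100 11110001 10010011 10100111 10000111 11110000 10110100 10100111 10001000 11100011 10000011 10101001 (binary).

Byte at offset 0: 0xCC = 11001100 → 2-byte char (#1). Advance 2.
Byte at offset 2: 0xEE = 11101110 → 3-byte char (#2). Advance 3.
Byte at offset 5: 0xEF = 11101111 → 3-byte char (#3). Advance 3.
Byte at offset 8: 0xF2 = 11110010 → 4-byte char (#4). Advance 4.
Byte at offset 12: 0xF1 = 11110001 → 4-byte char (#5). Advance 4.
Byte at offset 16: 0xF0 = 11110000 → 4-byte char (#6). Advance 4.
Byte at offset 20: 0xE3 = 11100011 → 3-byte char (#7). Advance 3.
Reached end at offset 23 after 7 code points.

7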